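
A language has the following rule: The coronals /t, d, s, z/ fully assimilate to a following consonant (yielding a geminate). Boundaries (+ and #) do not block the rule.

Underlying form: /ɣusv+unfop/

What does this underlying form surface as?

[ɣuvv+unfop]

/s/ before /v/ → [v] (total assimilation)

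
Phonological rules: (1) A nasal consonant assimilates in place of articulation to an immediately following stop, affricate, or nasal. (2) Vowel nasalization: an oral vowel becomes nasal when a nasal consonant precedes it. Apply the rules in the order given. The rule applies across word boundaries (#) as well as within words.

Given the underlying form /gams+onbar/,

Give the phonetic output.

[gams+ombar]

Rule 1: /n/ before /b/ (labial) → [m]
After rule 1: gams+ombar
Rule 2: no segment meets the rule's conditions; no change.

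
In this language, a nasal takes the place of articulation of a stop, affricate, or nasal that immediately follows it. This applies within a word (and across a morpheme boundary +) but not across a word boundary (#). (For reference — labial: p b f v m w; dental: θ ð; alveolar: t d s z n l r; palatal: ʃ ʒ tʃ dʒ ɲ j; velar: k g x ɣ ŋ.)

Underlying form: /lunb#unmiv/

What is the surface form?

/n/ before /b/ (labial) → [m]
/n/ before /m/ (labial) → [m]

[lumb#ummiv]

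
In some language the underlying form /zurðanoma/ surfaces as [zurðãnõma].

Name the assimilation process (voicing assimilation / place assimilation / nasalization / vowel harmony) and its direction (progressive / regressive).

/a/→[ã] /o/→[õ].
Each target copies a feature from the following segment, so the direction is regressive.

nasalization, regressive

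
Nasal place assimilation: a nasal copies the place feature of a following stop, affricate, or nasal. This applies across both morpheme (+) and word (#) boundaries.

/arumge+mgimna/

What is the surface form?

[aruŋge+ŋginna]

/m/ before /g/ (velar) → [ŋ]
/m/ before /g/ (velar) → [ŋ]
/m/ before /n/ (alveolar) → [n]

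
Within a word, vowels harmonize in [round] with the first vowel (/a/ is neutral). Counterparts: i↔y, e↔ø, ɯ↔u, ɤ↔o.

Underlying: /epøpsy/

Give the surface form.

[epepsi]

/ø/ harmonizes with /e/ ([-round]) → [e]
/y/ harmonizes with /e/ ([-round]) → [i]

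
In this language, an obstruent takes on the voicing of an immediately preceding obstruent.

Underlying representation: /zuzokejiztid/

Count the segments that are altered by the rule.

1

/t/ after /z/ (voiced) → [d]
1 segment changes.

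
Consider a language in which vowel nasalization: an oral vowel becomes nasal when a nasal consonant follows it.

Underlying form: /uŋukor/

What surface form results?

[ũŋukor]

/u/ before nasal /ŋ/ → [ũ]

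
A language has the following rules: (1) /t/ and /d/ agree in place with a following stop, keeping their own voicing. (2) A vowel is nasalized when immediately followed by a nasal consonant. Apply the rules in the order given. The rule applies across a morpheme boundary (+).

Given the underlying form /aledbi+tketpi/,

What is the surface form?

[alebbi+kkeppi]

Rule 1: /d/ before /b/ (labial) → [b]
Rule 1: /t/ before /k/ (velar) → [k]
Rule 1: /t/ before /p/ (labial) → [p]
After rule 1: alebbi+kkeppi
Rule 2: no segment meets the rule's conditions; no change.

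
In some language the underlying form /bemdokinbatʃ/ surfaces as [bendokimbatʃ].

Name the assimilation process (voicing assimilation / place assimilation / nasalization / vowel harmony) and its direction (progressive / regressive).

/m/→[n] /n/→[m].
Each target copies a feature from the following segment, so the direction is regressive.

place assimilation, regressive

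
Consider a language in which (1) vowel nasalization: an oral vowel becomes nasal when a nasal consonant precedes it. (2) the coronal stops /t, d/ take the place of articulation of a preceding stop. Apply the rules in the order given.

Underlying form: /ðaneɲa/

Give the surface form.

[ðanẽɲã]

Rule 1: /e/ after nasal /n/ → [ẽ]
Rule 1: /a/ after nasal /ɲ/ → [ã]
After rule 1: ðanẽɲã
Rule 2: no segment meets the rule's conditions; no change.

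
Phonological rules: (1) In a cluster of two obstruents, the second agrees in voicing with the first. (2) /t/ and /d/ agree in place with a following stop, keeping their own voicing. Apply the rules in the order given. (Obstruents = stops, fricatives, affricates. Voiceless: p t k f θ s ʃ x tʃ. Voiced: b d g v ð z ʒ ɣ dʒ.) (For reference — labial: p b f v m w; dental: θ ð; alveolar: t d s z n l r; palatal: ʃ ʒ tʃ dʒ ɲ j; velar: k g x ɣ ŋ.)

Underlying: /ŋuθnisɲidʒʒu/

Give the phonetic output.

[ŋuθnisɲidʒʒu]

Rule 1: no segment meets the rule's conditions; no change.
After rule 1: ŋuθnisɲidʒʒu
Rule 2: no segment meets the rule's conditions; no change.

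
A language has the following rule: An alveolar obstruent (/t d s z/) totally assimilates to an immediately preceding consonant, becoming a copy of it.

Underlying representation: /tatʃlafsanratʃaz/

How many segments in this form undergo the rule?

/s/ after /f/ → [f] (total assimilation)
1 segment changes.

1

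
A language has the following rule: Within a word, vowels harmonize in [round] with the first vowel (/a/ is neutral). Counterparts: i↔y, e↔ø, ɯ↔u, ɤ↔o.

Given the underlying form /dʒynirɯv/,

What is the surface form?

[dʒynyruv]

/i/ harmonizes with /y/ ([+round]) → [y]
/ɯ/ harmonizes with /y/ ([+round]) → [u]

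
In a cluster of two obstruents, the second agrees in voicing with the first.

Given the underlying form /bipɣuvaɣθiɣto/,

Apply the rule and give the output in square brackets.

[bipxuvaɣðiɣdo]

/ɣ/ after /p/ (voiceless) → [x]
/θ/ after /ɣ/ (voiced) → [ð]
/t/ after /ɣ/ (voiced) → [d]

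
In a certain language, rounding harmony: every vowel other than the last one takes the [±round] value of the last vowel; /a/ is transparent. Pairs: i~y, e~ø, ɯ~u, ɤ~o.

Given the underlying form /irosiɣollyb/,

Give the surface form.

/i/ harmonizes with /y/ ([+round]) → [y]
/i/ harmonizes with /y/ ([+round]) → [y]

[yrosyɣollyb]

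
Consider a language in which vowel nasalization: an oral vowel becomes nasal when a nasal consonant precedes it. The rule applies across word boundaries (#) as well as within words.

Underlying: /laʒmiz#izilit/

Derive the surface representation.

[laʒmĩz#izilit]

/i/ after nasal /m/ → [ĩ]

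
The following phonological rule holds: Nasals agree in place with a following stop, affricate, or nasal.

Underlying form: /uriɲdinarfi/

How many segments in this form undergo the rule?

/ɲ/ before /d/ (alveolar) → [n]
1 segment changes.

1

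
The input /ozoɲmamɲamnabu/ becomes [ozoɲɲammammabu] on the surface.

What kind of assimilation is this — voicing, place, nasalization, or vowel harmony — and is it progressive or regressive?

/m/→[ɲ] /ɲ/→[m] /n/→[m].
Each target copies a feature from the preceding segment, so the direction is progressive.

place assimilation, progressive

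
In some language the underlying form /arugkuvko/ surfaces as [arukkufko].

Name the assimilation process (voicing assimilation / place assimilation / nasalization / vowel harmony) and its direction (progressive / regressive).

voicing assimilation, regressive

/g/→[k] /v/→[f].
Each target copies a feature from the following segment, so the direction is regressive.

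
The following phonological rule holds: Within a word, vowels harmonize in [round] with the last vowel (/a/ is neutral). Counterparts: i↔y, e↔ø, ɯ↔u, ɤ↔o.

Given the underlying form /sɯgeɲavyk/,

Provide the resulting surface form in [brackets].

/ɯ/ harmonizes with /y/ ([+round]) → [u]
/e/ harmonizes with /y/ ([+round]) → [ø]

[sugøɲavyk]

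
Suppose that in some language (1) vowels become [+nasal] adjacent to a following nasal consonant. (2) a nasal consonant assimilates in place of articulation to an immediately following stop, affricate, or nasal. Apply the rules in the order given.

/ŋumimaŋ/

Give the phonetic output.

Rule 1: /u/ before nasal /m/ → [ũ]
Rule 1: /i/ before nasal /m/ → [ĩ]
Rule 1: /a/ before nasal /ŋ/ → [ã]
After rule 1: ŋũmĩmãŋ
Rule 2: no segment meets the rule's conditions; no change.

[ŋũmĩmãŋ]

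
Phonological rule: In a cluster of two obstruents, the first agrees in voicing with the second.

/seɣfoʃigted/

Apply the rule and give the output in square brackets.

[sexfoʃikted]

/ɣ/ before /f/ (voiceless) → [x]
/g/ before /t/ (voiceless) → [k]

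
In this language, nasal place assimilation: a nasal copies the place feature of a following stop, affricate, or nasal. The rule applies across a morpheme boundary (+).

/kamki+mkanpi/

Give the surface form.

/m/ before /k/ (velar) → [ŋ]
/m/ before /k/ (velar) → [ŋ]
/n/ before /p/ (labial) → [m]

[kaŋki+ŋkampi]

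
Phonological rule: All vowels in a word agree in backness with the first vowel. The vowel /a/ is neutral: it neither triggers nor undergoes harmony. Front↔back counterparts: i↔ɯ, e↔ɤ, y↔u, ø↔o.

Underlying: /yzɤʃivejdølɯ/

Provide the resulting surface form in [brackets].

[yzeʃivejdøli]

/ɤ/ harmonizes with /y/ ([-back]) → [e]
/ɯ/ harmonizes with /y/ ([-back]) → [i]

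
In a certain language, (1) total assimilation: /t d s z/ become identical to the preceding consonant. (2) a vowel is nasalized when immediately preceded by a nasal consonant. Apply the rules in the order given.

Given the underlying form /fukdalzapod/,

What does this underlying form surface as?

Rule 1: /d/ after /k/ → [k] (total assimilation)
Rule 1: /z/ after /l/ → [l] (total assimilation)
After rule 1: fukkallapod
Rule 2: no segment meets the rule's conditions; no change.

[fukkallapod]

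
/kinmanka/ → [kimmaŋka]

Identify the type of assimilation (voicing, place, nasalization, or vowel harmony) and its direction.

place assimilation, regressive

/n/→[m] /n/→[ŋ].
Each target copies a feature from the following segment, so the direction is regressive.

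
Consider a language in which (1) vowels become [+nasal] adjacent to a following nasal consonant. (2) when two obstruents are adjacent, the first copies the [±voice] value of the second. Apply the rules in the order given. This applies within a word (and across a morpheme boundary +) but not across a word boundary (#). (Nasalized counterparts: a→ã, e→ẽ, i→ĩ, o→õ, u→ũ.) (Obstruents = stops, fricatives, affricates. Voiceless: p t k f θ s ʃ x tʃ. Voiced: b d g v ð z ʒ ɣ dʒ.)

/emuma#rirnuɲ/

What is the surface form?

[ẽmũma#rirnũɲ]

Rule 1: /e/ before nasal /m/ → [ẽ]
Rule 1: /u/ before nasal /m/ → [ũ]
Rule 1: /u/ before nasal /ɲ/ → [ũ]
After rule 1: ẽmũma#rirnũɲ
Rule 2: no segment meets the rule's conditions; no change.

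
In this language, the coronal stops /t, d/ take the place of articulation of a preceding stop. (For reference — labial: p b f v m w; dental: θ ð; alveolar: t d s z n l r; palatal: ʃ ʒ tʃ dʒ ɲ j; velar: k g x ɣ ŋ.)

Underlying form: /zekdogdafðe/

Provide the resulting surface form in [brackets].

/d/ after /k/ (velar) → [g]
/d/ after /g/ (velar) → [g]

[zekgoggafðe]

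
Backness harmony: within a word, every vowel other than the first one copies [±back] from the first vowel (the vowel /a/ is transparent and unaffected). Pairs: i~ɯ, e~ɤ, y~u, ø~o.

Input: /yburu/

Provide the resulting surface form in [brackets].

[ybyry]

/u/ harmonizes with /y/ ([-back]) → [y]
/u/ harmonizes with /y/ ([-back]) → [y]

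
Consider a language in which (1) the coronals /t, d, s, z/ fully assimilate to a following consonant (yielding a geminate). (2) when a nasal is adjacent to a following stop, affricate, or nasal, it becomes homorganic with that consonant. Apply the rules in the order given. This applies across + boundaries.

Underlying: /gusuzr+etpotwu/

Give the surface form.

[gusurr+eppowwu]

Rule 1: /z/ before /r/ → [r] (total assimilation)
Rule 1: /t/ before /p/ → [p] (total assimilation)
Rule 1: /t/ before /w/ → [w] (total assimilation)
After rule 1: gusurr+eppowwu
Rule 2: no segment meets the rule's conditions; no change.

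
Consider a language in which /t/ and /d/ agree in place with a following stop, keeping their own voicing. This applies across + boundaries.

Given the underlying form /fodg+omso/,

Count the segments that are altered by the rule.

1

/d/ before /g/ (velar) → [g]
1 segment changes.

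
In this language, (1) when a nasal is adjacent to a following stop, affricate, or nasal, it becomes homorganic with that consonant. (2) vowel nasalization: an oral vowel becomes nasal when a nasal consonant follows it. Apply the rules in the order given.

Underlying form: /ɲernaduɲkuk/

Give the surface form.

[ɲernadũŋkuk]

Rule 1: /ɲ/ before /k/ (velar) → [ŋ]
After rule 1: ɲernaduŋkuk
Rule 2: /u/ before nasal /ŋ/ → [ũ]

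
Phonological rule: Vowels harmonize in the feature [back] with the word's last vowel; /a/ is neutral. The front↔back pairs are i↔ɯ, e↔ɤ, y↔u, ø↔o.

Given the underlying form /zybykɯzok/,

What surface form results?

/y/ harmonizes with /o/ ([+back]) → [u]
/y/ harmonizes with /o/ ([+back]) → [u]

[zubukɯzok]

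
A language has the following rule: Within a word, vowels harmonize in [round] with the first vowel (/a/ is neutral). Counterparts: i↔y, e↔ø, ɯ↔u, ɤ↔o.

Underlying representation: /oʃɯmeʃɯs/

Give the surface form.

[oʃumøʃus]

/ɯ/ harmonizes with /o/ ([+round]) → [u]
/e/ harmonizes with /o/ ([+round]) → [ø]
/ɯ/ harmonizes with /o/ ([+round]) → [u]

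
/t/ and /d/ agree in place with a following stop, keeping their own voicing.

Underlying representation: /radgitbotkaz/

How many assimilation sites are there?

/d/ before /g/ (velar) → [g]
/t/ before /b/ (labial) → [p]
/t/ before /k/ (velar) → [k]
3 segments change.

3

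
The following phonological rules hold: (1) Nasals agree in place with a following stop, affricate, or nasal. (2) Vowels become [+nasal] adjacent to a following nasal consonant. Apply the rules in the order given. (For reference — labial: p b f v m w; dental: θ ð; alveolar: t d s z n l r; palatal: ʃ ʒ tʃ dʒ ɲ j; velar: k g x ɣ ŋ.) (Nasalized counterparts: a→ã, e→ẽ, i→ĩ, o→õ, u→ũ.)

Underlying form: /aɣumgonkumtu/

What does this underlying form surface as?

Rule 1: /m/ before /g/ (velar) → [ŋ]
Rule 1: /n/ before /k/ (velar) → [ŋ]
Rule 1: /m/ before /t/ (alveolar) → [n]
After rule 1: aɣuŋgoŋkuntu
Rule 2: /u/ before nasal /ŋ/ → [ũ]
Rule 2: /o/ before nasal /ŋ/ → [õ]
Rule 2: /u/ before nasal /n/ → [ũ]

[aɣũŋgõŋkũntu]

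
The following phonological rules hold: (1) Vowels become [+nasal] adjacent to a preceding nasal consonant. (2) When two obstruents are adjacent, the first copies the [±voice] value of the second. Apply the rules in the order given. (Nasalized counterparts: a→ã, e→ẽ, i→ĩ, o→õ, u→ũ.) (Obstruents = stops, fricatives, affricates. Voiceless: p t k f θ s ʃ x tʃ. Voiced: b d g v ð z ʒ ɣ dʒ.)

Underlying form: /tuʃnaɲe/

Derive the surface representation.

[tuʃnãɲẽ]

Rule 1: /a/ after nasal /n/ → [ã]
Rule 1: /e/ after nasal /ɲ/ → [ẽ]
After rule 1: tuʃnãɲẽ
Rule 2: no segment meets the rule's conditions; no change.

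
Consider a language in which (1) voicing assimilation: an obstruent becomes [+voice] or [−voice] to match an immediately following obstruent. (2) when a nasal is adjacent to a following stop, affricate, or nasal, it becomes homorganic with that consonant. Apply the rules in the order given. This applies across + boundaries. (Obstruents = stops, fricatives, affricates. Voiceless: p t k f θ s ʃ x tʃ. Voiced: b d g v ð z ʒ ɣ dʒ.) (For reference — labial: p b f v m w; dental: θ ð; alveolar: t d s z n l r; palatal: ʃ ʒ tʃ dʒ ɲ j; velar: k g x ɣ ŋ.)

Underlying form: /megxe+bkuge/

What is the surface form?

Rule 1: /g/ before /x/ (voiceless) → [k]
Rule 1: /b/ before /k/ (voiceless) → [p]
After rule 1: mekxe+pkuge
Rule 2: no segment meets the rule's conditions; no change.

[mekxe+pkuge]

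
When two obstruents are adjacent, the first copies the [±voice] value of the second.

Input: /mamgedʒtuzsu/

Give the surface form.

[mamgetʃtussu]

/dʒ/ before /t/ (voiceless) → [tʃ]
/z/ before /s/ (voiceless) → [s]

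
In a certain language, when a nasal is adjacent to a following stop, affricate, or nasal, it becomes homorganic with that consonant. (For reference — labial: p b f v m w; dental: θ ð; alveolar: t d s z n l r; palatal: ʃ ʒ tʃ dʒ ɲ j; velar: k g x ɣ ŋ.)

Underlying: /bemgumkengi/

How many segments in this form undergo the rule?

3

/m/ before /g/ (velar) → [ŋ]
/m/ before /k/ (velar) → [ŋ]
/n/ before /g/ (velar) → [ŋ]
3 segments change.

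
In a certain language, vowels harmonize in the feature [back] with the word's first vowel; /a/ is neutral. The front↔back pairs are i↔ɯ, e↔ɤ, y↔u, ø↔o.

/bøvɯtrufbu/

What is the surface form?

/ɯ/ harmonizes with /ø/ ([-back]) → [i]
/u/ harmonizes with /ø/ ([-back]) → [y]
/u/ harmonizes with /ø/ ([-back]) → [y]

[bøvitryfby]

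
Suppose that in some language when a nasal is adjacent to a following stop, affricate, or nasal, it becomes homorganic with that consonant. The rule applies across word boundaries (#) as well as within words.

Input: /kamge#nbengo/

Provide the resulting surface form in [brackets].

/m/ before /g/ (velar) → [ŋ]
/n/ before /b/ (labial) → [m]
/n/ before /g/ (velar) → [ŋ]

[kaŋge#mbeŋgo]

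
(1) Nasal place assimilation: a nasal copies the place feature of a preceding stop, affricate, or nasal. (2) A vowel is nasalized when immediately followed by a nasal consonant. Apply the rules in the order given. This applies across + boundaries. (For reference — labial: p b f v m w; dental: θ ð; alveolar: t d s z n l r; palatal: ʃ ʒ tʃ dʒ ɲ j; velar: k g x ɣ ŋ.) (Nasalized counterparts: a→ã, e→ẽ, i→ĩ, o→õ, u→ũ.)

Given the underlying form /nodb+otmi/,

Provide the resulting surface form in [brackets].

[nodb+otni]

Rule 1: /m/ after /t/ (alveolar) → [n]
After rule 1: nodb+otni
Rule 2: no segment meets the rule's conditions; no change.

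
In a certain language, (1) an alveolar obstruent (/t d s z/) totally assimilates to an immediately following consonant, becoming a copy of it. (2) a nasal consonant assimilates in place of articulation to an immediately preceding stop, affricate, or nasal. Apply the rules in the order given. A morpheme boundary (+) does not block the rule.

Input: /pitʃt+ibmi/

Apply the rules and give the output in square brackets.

Rule 1: no segment meets the rule's conditions; no change.
After rule 1: pitʃt+ibmi
Rule 2: no segment meets the rule's conditions; no change.

[pitʃt+ibmi]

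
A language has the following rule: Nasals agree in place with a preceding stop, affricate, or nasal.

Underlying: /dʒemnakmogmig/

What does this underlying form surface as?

[dʒemmakŋogŋig]

/n/ after /m/ (labial) → [m]
/m/ after /k/ (velar) → [ŋ]
/m/ after /g/ (velar) → [ŋ]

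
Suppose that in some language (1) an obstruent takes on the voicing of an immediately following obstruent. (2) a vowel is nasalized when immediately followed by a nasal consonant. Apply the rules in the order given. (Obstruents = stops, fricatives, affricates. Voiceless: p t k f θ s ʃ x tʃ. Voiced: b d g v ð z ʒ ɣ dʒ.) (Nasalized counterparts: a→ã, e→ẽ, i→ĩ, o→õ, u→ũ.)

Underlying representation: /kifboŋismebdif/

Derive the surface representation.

Rule 1: /f/ before /b/ (voiced) → [v]
After rule 1: kivboŋismebdif
Rule 2: /o/ before nasal /ŋ/ → [õ]

[kivbõŋismebdif]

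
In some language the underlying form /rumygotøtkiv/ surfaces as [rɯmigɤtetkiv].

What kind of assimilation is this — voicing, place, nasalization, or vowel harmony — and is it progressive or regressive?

/u/→[ɯ] /y/→[i] /o/→[ɤ] /ø/→[e].
Vowels agree with the last vowel, so the harmony is regressive.

vowel harmony, regressive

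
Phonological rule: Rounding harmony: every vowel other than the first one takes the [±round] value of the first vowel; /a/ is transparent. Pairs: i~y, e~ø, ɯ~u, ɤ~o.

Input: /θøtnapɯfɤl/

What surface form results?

[θøtnapufol]

/ɯ/ harmonizes with /ø/ ([+round]) → [u]
/ɤ/ harmonizes with /ø/ ([+round]) → [o]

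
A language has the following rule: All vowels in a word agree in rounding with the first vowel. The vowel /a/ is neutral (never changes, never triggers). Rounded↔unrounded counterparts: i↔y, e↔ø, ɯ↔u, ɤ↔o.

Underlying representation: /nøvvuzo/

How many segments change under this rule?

No segment meets the rule's conditions.

0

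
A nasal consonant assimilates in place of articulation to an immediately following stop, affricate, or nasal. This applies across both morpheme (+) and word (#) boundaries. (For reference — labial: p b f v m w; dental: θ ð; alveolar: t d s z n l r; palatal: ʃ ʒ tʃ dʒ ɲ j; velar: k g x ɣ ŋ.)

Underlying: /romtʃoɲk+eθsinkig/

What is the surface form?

[roɲtʃoŋk+eθsiŋkig]

/m/ before /tʃ/ (palatal) → [ɲ]
/ɲ/ before /k/ (velar) → [ŋ]
/n/ before /k/ (velar) → [ŋ]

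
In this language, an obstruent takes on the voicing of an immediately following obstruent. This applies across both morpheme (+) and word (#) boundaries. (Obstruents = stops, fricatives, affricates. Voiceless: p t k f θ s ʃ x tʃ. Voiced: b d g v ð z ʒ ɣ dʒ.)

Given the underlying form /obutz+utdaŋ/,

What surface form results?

/t/ before /z/ (voiced) → [d]
/t/ before /d/ (voiced) → [d]

[obudz+uddaŋ]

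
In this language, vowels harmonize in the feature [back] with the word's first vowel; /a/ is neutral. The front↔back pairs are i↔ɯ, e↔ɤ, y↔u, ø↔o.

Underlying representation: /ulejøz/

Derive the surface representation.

[ulɤjoz]

/e/ harmonizes with /u/ ([+back]) → [ɤ]
/ø/ harmonizes with /u/ ([+back]) → [o]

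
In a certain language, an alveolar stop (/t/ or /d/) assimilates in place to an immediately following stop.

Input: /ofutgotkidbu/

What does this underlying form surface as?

/t/ before /g/ (velar) → [k]
/t/ before /k/ (velar) → [k]
/d/ before /b/ (labial) → [b]

[ofukgokkibbu]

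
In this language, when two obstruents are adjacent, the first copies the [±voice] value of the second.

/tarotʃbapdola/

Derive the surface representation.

/tʃ/ before /b/ (voiced) → [dʒ]
/p/ before /d/ (voiced) → [b]

[tarodʒbabdola]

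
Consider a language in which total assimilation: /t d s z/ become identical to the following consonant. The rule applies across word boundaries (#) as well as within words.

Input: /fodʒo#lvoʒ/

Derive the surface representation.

[fodʒo#lvoʒ]

no segment meets the rule's conditions; no change.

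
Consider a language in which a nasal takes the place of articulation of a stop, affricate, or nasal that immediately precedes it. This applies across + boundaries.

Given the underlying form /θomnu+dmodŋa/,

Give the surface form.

/n/ after /m/ (labial) → [m]
/m/ after /d/ (alveolar) → [n]
/ŋ/ after /d/ (alveolar) → [n]

[θommu+dnodna]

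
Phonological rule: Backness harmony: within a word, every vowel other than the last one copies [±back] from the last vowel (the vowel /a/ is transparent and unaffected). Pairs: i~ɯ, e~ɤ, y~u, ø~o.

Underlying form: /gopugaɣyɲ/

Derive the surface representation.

/o/ harmonizes with /y/ ([-back]) → [ø]
/u/ harmonizes with /y/ ([-back]) → [y]

[gøpygaɣyɲ]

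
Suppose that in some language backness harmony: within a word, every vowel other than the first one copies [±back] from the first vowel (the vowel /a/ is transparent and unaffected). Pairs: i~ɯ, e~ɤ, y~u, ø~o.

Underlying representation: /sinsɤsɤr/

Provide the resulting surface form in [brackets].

/ɤ/ harmonizes with /i/ ([-back]) → [e]
/ɤ/ harmonizes with /i/ ([-back]) → [e]

[sinseser]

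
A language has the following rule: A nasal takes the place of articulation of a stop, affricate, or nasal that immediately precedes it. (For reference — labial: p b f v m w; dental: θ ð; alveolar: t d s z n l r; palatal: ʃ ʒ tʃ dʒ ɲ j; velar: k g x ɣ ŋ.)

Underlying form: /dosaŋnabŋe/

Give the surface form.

[dosaŋŋabme]

/n/ after /ŋ/ (velar) → [ŋ]
/ŋ/ after /b/ (labial) → [m]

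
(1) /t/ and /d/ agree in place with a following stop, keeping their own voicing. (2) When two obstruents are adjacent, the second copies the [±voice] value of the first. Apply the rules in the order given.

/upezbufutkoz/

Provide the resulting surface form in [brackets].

Rule 1: /t/ before /k/ (velar) → [k]
After rule 1: upezbufukkoz
Rule 2: no segment meets the rule's conditions; no change.

[upezbufukkoz]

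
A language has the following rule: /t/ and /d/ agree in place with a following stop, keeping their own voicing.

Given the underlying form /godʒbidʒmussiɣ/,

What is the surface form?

[godʒbidʒmussiɣ]

no segment meets the rule's conditions; no change.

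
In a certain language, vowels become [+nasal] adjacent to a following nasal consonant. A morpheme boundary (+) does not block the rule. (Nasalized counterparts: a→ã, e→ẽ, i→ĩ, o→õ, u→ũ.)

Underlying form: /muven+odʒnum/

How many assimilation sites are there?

2

/e/ before nasal /n/ → [ẽ]
/u/ before nasal /m/ → [ũ]
2 segments change.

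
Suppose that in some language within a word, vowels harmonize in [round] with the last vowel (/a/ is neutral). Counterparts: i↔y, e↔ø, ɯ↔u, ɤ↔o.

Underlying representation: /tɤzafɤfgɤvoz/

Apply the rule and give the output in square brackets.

/ɤ/ harmonizes with /o/ ([+round]) → [o]
/ɤ/ harmonizes with /o/ ([+round]) → [o]
/ɤ/ harmonizes with /o/ ([+round]) → [o]

[tozafofgovoz]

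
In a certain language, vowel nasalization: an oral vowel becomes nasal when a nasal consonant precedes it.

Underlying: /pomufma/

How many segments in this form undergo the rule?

2

/u/ after nasal /m/ → [ũ]
/a/ after nasal /m/ → [ã]
2 segments change.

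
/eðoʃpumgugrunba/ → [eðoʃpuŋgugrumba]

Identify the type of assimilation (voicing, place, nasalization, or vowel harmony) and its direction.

/m/→[ŋ] /n/→[m].
Each target copies a feature from the following segment, so the direction is regressive.

place assimilation, regressive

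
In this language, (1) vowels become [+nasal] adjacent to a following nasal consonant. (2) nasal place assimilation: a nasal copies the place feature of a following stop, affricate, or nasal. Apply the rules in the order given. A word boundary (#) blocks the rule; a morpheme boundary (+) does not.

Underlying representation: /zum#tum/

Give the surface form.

[zũm#tũm]

Rule 1: /u/ before nasal /m/ → [ũ]
Rule 1: /u/ before nasal /m/ → [ũ]
After rule 1: zũm#tũm
Rule 2: no segment meets the rule's conditions; no change.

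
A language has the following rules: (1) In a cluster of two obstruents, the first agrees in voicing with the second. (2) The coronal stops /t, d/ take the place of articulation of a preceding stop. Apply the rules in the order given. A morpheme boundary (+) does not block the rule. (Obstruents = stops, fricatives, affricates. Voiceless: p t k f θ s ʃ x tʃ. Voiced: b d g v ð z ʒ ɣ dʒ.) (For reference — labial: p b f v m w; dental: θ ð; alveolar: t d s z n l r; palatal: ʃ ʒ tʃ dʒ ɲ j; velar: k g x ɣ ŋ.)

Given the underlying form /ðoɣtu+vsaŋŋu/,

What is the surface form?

Rule 1: /ɣ/ before /t/ (voiceless) → [x]
Rule 1: /v/ before /s/ (voiceless) → [f]
After rule 1: ðoxtu+fsaŋŋu
Rule 2: no segment meets the rule's conditions; no change.

[ðoxtu+fsaŋŋu]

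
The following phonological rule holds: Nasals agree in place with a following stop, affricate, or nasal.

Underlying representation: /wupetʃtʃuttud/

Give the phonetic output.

[wupetʃtʃuttud]

no segment meets the rule's conditions; no change.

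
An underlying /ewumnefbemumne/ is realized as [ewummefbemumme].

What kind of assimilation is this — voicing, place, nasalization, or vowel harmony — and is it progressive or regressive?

/n/→[m] /n/→[m].
Each target copies a feature from the preceding segment, so the direction is progressive.

place assimilation, progressive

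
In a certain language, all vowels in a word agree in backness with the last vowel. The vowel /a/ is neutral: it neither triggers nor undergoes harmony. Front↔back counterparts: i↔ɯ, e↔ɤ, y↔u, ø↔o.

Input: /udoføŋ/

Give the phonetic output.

[ydøføŋ]

/u/ harmonizes with /ø/ ([-back]) → [y]
/o/ harmonizes with /ø/ ([-back]) → [ø]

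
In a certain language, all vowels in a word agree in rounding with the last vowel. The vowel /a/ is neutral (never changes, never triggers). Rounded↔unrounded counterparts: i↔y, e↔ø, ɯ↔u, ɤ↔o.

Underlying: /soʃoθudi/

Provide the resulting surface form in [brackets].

[sɤʃɤθɯdi]

/o/ harmonizes with /i/ ([-round]) → [ɤ]
/o/ harmonizes with /i/ ([-round]) → [ɤ]
/u/ harmonizes with /i/ ([-round]) → [ɯ]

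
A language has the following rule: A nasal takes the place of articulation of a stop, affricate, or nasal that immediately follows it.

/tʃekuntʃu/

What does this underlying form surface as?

/n/ before /tʃ/ (palatal) → [ɲ]

[tʃekuɲtʃu]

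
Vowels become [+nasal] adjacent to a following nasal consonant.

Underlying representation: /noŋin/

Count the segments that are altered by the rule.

/o/ before nasal /ŋ/ → [õ]
/i/ before nasal /n/ → [ĩ]
2 segments change.

2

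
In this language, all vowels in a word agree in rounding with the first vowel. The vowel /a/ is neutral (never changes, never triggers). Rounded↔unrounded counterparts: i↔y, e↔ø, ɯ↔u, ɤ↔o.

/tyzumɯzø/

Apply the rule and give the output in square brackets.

[tyzumuzø]

/ɯ/ harmonizes with /y/ ([+round]) → [u]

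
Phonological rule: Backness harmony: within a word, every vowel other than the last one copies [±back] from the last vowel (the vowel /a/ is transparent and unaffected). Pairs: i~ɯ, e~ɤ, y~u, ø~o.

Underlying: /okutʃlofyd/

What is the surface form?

/o/ harmonizes with /y/ ([-back]) → [ø]
/u/ harmonizes with /y/ ([-back]) → [y]
/o/ harmonizes with /y/ ([-back]) → [ø]

[økytʃløfyd]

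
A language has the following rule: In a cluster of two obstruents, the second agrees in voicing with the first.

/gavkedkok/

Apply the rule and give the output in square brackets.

[gavgedgok]

/k/ after /v/ (voiced) → [g]
/k/ after /d/ (voiced) → [g]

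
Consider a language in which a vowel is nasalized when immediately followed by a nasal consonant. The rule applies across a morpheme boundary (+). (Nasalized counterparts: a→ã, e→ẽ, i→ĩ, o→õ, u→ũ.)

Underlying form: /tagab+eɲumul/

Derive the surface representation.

[tagab+ẽɲũmul]

/e/ before nasal /ɲ/ → [ẽ]
/u/ before nasal /m/ → [ũ]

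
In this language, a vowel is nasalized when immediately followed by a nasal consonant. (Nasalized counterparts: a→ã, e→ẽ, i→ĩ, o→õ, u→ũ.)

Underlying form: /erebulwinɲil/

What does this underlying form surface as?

/i/ before nasal /n/ → [ĩ]

[erebulwĩnɲil]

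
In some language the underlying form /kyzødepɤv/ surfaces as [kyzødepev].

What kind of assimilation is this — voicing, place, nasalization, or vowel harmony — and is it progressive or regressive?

vowel harmony, progressive

/ɤ/→[e].
Vowels agree with the first vowel, so the harmony is progressive.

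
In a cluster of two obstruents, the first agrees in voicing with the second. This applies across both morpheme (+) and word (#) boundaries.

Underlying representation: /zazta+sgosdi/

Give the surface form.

/z/ before /t/ (voiceless) → [s]
/s/ before /g/ (voiced) → [z]
/s/ before /d/ (voiced) → [z]

[zasta+zgozdi]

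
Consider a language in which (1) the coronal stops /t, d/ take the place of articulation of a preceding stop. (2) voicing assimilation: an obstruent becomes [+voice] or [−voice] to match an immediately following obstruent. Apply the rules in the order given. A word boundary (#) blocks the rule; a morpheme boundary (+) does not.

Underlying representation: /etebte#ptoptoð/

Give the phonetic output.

[eteppe#ppoppoð]

Rule 1: /t/ after /b/ (labial) → [p]
Rule 1: /t/ after /p/ (labial) → [p]
Rule 1: /t/ after /p/ (labial) → [p]
After rule 1: etebpe#ppoppoð
Rule 2: /b/ before /p/ (voiceless) → [p]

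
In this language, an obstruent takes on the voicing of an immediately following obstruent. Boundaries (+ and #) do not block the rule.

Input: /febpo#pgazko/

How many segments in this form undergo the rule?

3

/b/ before /p/ (voiceless) → [p]
/p/ before /g/ (voiced) → [b]
/z/ before /k/ (voiceless) → [s]
3 segments change.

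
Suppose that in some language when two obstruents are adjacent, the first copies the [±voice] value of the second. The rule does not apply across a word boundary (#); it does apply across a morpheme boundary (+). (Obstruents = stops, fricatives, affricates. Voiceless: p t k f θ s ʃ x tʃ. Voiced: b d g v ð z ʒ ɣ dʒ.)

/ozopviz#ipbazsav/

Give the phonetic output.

[ozobviz#ibbassav]

/p/ before /v/ (voiced) → [b]
/p/ before /b/ (voiced) → [b]
/z/ before /s/ (voiceless) → [s]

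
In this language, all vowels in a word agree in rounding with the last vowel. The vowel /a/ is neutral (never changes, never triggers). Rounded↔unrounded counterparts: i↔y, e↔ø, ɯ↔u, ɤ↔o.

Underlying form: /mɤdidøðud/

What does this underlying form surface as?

[modydøðud]

/ɤ/ harmonizes with /u/ ([+round]) → [o]
/i/ harmonizes with /u/ ([+round]) → [y]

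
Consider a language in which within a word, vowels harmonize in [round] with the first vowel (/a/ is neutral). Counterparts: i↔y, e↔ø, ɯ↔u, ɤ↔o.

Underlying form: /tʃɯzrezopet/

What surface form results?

/o/ harmonizes with /ɯ/ ([-round]) → [ɤ]

[tʃɯzrezɤpet]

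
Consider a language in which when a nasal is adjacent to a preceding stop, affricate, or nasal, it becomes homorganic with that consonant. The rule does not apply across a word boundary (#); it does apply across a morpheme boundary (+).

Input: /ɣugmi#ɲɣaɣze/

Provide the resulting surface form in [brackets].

[ɣugŋi#ɲɣaɣze]

/m/ after /g/ (velar) → [ŋ]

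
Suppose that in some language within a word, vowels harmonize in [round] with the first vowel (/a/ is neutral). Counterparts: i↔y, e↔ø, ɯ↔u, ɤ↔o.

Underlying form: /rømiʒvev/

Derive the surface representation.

[rømyʒvøv]

/i/ harmonizes with /ø/ ([+round]) → [y]
/e/ harmonizes with /ø/ ([+round]) → [ø]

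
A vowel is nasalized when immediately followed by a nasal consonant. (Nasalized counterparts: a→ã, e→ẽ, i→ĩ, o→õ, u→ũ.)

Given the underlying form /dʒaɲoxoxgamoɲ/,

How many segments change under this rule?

/a/ before nasal /ɲ/ → [ã]
/a/ before nasal /m/ → [ã]
/o/ before nasal /ɲ/ → [õ]
3 segments change.

3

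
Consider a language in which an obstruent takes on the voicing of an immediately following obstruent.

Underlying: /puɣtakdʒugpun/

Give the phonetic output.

/ɣ/ before /t/ (voiceless) → [x]
/k/ before /dʒ/ (voiced) → [g]
/g/ before /p/ (voiceless) → [k]

[puxtagdʒukpun]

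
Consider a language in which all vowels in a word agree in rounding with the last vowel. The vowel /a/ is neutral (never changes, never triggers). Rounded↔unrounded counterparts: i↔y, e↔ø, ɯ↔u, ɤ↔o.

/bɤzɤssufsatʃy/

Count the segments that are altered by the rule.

/ɤ/ harmonizes with /y/ ([+round]) → [o]
/ɤ/ harmonizes with /y/ ([+round]) → [o]
2 segments change.

2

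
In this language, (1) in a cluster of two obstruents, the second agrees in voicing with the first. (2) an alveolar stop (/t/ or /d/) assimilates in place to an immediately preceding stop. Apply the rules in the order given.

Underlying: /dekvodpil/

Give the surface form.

Rule 1: /v/ after /k/ (voiceless) → [f]
Rule 1: /p/ after /d/ (voiced) → [b]
After rule 1: dekfodbil
Rule 2: no segment meets the rule's conditions; no change.

[dekfodbil]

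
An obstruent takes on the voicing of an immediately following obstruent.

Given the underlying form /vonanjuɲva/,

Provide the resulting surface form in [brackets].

[vonanjuɲva]

no segment meets the rule's conditions; no change.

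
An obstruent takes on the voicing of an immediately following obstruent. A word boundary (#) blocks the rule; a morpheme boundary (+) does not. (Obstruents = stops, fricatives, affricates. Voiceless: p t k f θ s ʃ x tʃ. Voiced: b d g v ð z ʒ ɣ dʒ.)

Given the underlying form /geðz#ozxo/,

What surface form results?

[geðz#osxo]

/z/ before /x/ (voiceless) → [s]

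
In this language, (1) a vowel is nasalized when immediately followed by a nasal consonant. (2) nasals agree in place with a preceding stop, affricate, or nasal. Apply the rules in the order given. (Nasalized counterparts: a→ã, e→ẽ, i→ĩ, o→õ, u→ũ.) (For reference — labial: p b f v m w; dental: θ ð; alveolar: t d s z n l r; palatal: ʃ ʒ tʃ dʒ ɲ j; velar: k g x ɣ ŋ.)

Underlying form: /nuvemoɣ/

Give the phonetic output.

[nuvẽmoɣ]

Rule 1: /e/ before nasal /m/ → [ẽ]
After rule 1: nuvẽmoɣ
Rule 2: no segment meets the rule's conditions; no change.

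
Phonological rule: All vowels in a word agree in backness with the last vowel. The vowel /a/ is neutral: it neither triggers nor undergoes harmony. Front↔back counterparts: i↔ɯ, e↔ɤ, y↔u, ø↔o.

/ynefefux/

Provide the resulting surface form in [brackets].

/y/ harmonizes with /u/ ([+back]) → [u]
/e/ harmonizes with /u/ ([+back]) → [ɤ]
/e/ harmonizes with /u/ ([+back]) → [ɤ]

[unɤfɤfux]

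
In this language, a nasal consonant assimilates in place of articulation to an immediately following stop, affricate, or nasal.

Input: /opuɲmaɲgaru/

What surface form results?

/ɲ/ before /m/ (labial) → [m]
/ɲ/ before /g/ (velar) → [ŋ]

[opummaŋgaru]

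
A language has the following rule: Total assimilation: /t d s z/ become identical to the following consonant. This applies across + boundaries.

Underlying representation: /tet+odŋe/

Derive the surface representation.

/d/ before /ŋ/ → [ŋ] (total assimilation)

[tet+oŋŋe]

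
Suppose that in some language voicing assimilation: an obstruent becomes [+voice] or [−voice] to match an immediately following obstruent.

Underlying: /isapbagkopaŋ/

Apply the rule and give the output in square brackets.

[isabbakkopaŋ]

/p/ before /b/ (voiced) → [b]
/g/ before /k/ (voiceless) → [k]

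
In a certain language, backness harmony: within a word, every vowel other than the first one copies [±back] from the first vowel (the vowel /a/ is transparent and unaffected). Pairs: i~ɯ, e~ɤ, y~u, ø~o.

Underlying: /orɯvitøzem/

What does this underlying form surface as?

[orɯvɯtozɤm]

/i/ harmonizes with /o/ ([+back]) → [ɯ]
/ø/ harmonizes with /o/ ([+back]) → [o]
/e/ harmonizes with /o/ ([+back]) → [ɤ]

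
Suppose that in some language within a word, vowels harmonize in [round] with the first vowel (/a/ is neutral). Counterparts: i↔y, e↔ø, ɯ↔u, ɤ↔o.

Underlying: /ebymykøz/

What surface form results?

/y/ harmonizes with /e/ ([-round]) → [i]
/y/ harmonizes with /e/ ([-round]) → [i]
/ø/ harmonizes with /e/ ([-round]) → [e]

[ebimikez]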